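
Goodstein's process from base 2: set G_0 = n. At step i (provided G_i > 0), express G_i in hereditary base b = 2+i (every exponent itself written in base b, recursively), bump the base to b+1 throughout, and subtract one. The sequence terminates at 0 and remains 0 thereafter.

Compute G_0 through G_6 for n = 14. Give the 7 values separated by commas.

14 —HB2→ 2^(2 + 1) + 2^2 + 2 —bump→ 3^(3 + 1) + 3^3 + 3 = 111 —(−1)→ 110
110 —HB3→ 3^(3 + 1) + 3^3 + 2 —bump→ 4^(4 + 1) + 4^4 + 2 = 1282 —(−1)→ 1281
1281 —HB4→ 4^(4 + 1) + 4^4 + 1 —bump→ 5^(5 + 1) + 5^5 + 1 = 18751 —(−1)→ 18750
18750 —HB5→ 5^(5 + 1) + 5^5 —bump→ 6^(6 + 1) + 6^6 = 326592 —(−1)→ 326591
326591 —HB6→ 6^(6 + 1) + 5·6^5 + 5·6^4 + 5·6^3 + 5·6^2 + 5·6 + 5 —bump→ 7^(7 + 1) + 5·7^5 + 5·7^4 + 5·7^3 + 5·7^2 + 5·7 + 5 = 5862841 —(−1)→ 5862840
5862840 —HB7→ 7^(7 + 1) + 5·7^5 + 5·7^4 + 5·7^3 + 5·7^2 + 5·7 + 4 —bump→ 8^(8 + 1) + 5·8^5 + 5·8^4 + 5·8^3 + 5·8^2 + 5·8 + 4 = 134404972 —(−1)→ 134404971

14, 110, 1281, 18750, 326591, 5862840, 134404971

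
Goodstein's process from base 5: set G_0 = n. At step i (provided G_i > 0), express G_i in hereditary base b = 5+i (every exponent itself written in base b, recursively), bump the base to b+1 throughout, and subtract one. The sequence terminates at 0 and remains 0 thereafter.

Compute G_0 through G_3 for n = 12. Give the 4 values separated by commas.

(0) 12|_5 = 2·5 + 2 ↦ 2·6 + 2|_6 = 14 ⇒ 13
(1) 13|_6 = 2·6 + 1 ↦ 2·7 + 1|_7 = 15 ⇒ 14
(2) 14|_7 = 2·7 ↦ 2·8|_8 = 16 ⇒ 15

12, 13, 14, 15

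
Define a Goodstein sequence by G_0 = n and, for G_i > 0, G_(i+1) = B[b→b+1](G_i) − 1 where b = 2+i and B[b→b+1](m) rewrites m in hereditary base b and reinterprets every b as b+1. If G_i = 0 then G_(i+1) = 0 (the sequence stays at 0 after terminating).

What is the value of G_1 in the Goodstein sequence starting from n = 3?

i=0: 3 = 2 + 1 (b=2); 2→3: 3 + 1 = 4; 4−1 = 3
i=1: 3 = 3 (b=3); 3→4: 4 = 4; 4−1 = 3

3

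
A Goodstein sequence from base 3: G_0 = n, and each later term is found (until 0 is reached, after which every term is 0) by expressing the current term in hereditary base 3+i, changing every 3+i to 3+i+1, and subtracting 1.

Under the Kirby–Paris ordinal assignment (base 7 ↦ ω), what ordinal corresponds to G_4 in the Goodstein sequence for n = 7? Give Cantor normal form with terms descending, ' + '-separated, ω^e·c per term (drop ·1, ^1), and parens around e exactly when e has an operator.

ω + 2

[0] 7 ≡ 2·3 + 1 (base 3). Lift 4: 9. −1: 8.
[1] 8 ≡ 2·4 (base 4). Lift 5: 10. −1: 9.
[2] 9 ≡ 5 + 4 (base 5). Lift 6: 10. −1: 9.
[3] 9 ≡ 6 + 3 (base 6). Lift 7: 10. −1: 9.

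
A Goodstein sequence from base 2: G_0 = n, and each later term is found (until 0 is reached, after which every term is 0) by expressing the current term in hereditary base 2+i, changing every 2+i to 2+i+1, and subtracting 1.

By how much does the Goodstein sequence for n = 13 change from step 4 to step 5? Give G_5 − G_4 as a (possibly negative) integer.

5485287

G_0 = 13. HB_2(13) = 2^(2 + 1) + 2^2 + 1. Bump = 109. G_1 = 108.
G_1 = 108. HB_3(108) = 3^(3 + 1) + 3^3. Bump = 1280. G_2 = 1279.
G_2 = 1279. HB_4(1279) = 4^(4 + 1) + 3·4^3 + 3·4^2 + 3·4 + 3. Bump = 16093. G_3 = 16092.
G_3 = 16092. HB_5(16092) = 5^(5 + 1) + 3·5^3 + 3·5^2 + 3·5 + 2. Bump = 280712. G_4 = 280711.
G_4 = 280711. HB_6(280711) = 6^(6 + 1) + 3·6^3 + 3·6^2 + 3·6 + 1. Bump = 5765999. G_5 = 5765998.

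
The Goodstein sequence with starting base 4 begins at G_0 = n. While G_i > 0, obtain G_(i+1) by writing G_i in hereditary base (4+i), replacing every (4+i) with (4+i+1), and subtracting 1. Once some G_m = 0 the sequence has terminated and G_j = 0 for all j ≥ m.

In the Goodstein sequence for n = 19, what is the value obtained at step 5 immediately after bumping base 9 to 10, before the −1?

i=0: 19 = 4^2 + 3 (b=4); 4→5: 5^2 + 3 = 28; 28−1 = 27
i=1: 27 = 5^2 + 2 (b=5); 5→6: 6^2 + 2 = 38; 38−1 = 37
i=2: 37 = 6^2 + 1 (b=6); 6→7: 7^2 + 1 = 50; 50−1 = 49
i=3: 49 = 7^2 (b=7); 7→8: 8^2 = 64; 64−1 = 63
i=4: 63 = 7·8 + 7 (b=8); 8→9: 7·9 + 7 = 70; 70−1 = 69
i=5: 69 = 7·9 + 6 (b=9); 9→10: 7·10 + 6 = 76; 76−1 = 75

76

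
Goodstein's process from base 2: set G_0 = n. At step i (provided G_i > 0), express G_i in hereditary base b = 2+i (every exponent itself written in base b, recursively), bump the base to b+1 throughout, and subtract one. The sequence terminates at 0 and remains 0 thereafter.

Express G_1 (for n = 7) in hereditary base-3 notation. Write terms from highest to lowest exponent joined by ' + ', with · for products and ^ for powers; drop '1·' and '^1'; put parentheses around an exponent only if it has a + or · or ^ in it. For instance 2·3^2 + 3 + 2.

3^3 + 3

i=0: 7 = 2^2 + 2 + 1 (b=2); 2→3: 3^3 + 3 + 1 = 31; 31−1 = 30
i=1: 30 = 3^3 + 3 (b=3); 3→4: 4^4 + 4 = 260; 260−1 = 259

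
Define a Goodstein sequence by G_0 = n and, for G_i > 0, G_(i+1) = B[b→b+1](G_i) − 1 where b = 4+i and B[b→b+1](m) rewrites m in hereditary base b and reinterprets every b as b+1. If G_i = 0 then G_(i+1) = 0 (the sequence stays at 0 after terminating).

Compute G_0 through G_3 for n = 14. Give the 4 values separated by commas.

14, 16, 18, 20

(0) 14|_4 = 3·4 + 2 ↦ 3·5 + 2|_5 = 17 ⇒ 16
(1) 16|_5 = 3·5 + 1 ↦ 3·6 + 1|_6 = 19 ⇒ 18
(2) 18|_6 = 3·6 ↦ 3·7|_7 = 21 ⇒ 20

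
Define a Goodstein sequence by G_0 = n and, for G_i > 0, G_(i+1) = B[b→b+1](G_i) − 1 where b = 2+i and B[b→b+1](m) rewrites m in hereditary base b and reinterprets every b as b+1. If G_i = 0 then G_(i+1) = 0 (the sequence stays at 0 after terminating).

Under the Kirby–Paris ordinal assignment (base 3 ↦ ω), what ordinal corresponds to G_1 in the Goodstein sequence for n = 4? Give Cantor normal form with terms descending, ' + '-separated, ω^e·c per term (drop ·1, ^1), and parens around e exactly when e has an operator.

G_0 = 4. HB_2(4) = 2^2. Bump = 27. G_1 = 26.
G_1 = 26. HB_3(26) = 2·3^2 + 2·3 + 2. Bump = 42. G_2 = 41.

ω^2·2 + ω·2 + 2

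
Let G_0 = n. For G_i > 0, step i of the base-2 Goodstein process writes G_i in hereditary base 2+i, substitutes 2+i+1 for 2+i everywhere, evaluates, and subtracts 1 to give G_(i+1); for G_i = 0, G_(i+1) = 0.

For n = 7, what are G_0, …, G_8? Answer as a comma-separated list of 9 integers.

(0) 7|_2 = 2^2 + 2 + 1 ↦ 3^3 + 3 + 1|_3 = 31 ⇒ 30
(1) 30|_3 = 3^3 + 3 ↦ 4^4 + 4|_4 = 260 ⇒ 259
(2) 259|_4 = 4^4 + 3 ↦ 5^5 + 3|_5 = 3128 ⇒ 3127
(3) 3127|_5 = 5^5 + 2 ↦ 6^6 + 2|_6 = 46658 ⇒ 46657
(4) 46657|_6 = 6^6 + 1 ↦ 7^7 + 1|_7 = 823544 ⇒ 823543
(5) 823543|_7 = 7^7 ↦ 8^8|_8 = 16777216 ⇒ 16777215
(6) 16777215|_8 = 7·8^7 + 7·8^6 + 7·8^5 + 7·8^4 + 7·8^3 + 7·8^2 + 7·8 + 7 ↦ 7·9^7 + 7·9^6 + 7·9^5 + 7·9^4 + 7·9^3 + 7·9^2 + 7·9 + 7|_9 = 37665880 ⇒ 37665879
(7) 37665879|_9 = 7·9^7 + 7·9^6 + 7·9^5 + 7·9^4 + 7·9^3 + 7·9^2 + 7·9 + 6 ↦ 7·10^7 + 7·10^6 + 7·10^5 + 7·10^4 + 7·10^3 + 7·10^2 + 7·10 + 6|_10 = 77777776 ⇒ 77777775

7, 30, 259, 3127, 46657, 823543, 16777215, 37665879, 77777775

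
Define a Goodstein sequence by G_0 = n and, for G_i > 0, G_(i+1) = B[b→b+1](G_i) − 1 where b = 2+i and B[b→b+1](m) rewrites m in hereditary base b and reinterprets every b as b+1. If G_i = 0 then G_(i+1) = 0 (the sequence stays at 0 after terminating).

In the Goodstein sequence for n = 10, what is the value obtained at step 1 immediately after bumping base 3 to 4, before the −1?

i=0: 10 = 2^(2 + 1) + 2 (b=2); 2→3: 3^(3 + 1) + 3 = 84; 84−1 = 83
i=1: 83 = 3^(3 + 1) + 2 (b=3); 3→4: 4^(4 + 1) + 2 = 1026; 1026−1 = 1025

1026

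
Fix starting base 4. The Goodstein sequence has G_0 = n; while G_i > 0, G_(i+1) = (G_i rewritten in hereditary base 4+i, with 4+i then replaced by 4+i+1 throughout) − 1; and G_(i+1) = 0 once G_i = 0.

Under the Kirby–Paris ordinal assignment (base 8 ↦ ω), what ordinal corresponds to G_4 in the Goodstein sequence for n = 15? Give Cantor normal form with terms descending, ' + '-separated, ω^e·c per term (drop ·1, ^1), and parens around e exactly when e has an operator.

ω·2 + 7

15 —HB4→ 3·4 + 3 —bump→ 3·5 + 3 = 18 —(−1)→ 17
17 —HB5→ 3·5 + 2 —bump→ 3·6 + 2 = 20 —(−1)→ 19
19 —HB6→ 3·6 + 1 —bump→ 3·7 + 1 = 22 —(−1)→ 21
21 —HB7→ 3·7 —bump→ 3·8 = 24 —(−1)→ 23
23 —HB8→ 2·8 + 7 —bump→ 2·9 + 7 = 25 —(−1)→ 24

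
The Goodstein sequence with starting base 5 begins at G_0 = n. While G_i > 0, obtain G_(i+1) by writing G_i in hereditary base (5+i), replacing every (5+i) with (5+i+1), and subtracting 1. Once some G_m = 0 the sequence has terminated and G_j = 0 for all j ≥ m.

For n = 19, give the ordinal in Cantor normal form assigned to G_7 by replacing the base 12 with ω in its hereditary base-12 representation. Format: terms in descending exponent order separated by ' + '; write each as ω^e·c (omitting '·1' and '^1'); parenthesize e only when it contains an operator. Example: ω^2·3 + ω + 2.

ω·2 + 7

step 0: 19 = 3·5 + 4; sub 6 for 5: 3·6 + 4; = 22; G_1 = 22−1 = 21
step 1: 21 = 3·6 + 3; sub 7 for 6: 3·7 + 3; = 24; G_2 = 24−1 = 23
step 2: 23 = 3·7 + 2; sub 8 for 7: 3·8 + 2; = 26; G_3 = 26−1 = 25
step 3: 25 = 3·8 + 1; sub 9 for 8: 3·9 + 1; = 28; G_4 = 28−1 = 27
step 4: 27 = 3·9; sub 10 for 9: 3·10; = 30; G_5 = 30−1 = 29
step 5: 29 = 2·10 + 9; sub 11 for 10: 2·11 + 9; = 31; G_6 = 31−1 = 30
step 6: 30 = 2·11 + 8; sub 12 for 11: 2·12 + 8; = 32; G_7 = 32−1 = 31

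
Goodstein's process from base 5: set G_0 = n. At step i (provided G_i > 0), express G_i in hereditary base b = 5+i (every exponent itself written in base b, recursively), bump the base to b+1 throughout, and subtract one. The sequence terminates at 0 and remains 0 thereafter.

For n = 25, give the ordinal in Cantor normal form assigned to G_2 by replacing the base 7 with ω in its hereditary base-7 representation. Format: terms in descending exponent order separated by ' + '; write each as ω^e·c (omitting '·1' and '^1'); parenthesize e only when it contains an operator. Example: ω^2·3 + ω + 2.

base 5: 25 = 5^2; at 6: 6^2 = 36; next = 35
base 6: 35 = 5·6 + 5; at 7: 5·7 + 5 = 40; next = 39
base 7: 39 = 5·7 + 4; at 8: 5·8 + 4 = 44; next = 43

ω·5 + 4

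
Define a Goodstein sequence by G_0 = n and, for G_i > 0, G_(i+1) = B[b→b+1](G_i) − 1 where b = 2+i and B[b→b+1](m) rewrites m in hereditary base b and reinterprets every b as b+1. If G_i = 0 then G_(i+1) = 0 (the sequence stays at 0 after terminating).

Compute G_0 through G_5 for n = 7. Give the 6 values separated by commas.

7 —HB2→ 2^2 + 2 + 1 —bump→ 3^3 + 3 + 1 = 31 —(−1)→ 30
30 —HB3→ 3^3 + 3 —bump→ 4^4 + 4 = 260 —(−1)→ 259
259 —HB4→ 4^4 + 3 —bump→ 5^5 + 3 = 3128 —(−1)→ 3127
3127 —HB5→ 5^5 + 2 —bump→ 6^6 + 2 = 46658 —(−1)→ 46657
46657 —HB6→ 6^6 + 1 —bump→ 7^7 + 1 = 823544 —(−1)→ 823543

7, 30, 259, 3127, 46657, 823543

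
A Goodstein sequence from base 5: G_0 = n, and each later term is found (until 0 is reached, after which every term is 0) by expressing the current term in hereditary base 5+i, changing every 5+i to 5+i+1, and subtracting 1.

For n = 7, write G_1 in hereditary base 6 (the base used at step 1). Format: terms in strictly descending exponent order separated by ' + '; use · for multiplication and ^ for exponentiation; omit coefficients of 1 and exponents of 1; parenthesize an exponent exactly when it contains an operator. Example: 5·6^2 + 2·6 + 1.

G_0=7  [base 5] 5 + 2  →[5↦6]→  6 + 2 = 8  −1 ⇒ G_1=7
G_1=7  [base 6] 6 + 1  →[6↦7]→  7 + 1 = 8  −1 ⇒ G_2=7

6 + 1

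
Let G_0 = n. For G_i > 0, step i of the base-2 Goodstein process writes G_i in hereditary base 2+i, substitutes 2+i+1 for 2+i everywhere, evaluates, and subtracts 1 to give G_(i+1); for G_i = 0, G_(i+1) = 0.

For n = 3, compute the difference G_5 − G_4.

-1

G_0 = 3. HB_2(3) = 2 + 1. Bump = 4. G_1 = 3.
G_1 = 3. HB_3(3) = 3. Bump = 4. G_2 = 3.
G_2 = 3. HB_4(3) = 3. Bump = 3. G_3 = 2.
G_3 = 2. HB_5(2) = 2. Bump = 2. G_4 = 1.
G_4 = 1. HB_6(1) = 1. Bump = 1. G_5 = 0.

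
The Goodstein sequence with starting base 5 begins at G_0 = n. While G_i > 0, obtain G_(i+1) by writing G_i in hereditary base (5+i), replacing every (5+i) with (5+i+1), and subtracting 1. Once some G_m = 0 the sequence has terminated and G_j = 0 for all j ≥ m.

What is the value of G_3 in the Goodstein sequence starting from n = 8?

[0] 8 ≡ 5 + 3 (base 5). Lift 6: 9. −1: 8.
[1] 8 ≡ 6 + 2 (base 6). Lift 7: 9. −1: 8.
[2] 8 ≡ 7 + 1 (base 7). Lift 8: 9. −1: 8.
[3] 8 ≡ 8 (base 8). Lift 9: 9. −1: 8.

8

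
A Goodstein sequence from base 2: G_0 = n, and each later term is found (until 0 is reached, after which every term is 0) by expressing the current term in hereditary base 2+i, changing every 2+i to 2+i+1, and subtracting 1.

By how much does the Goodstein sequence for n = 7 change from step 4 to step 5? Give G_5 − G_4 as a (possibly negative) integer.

i=0: 7 = 2^2 + 2 + 1 (b=2); 2→3: 3^3 + 3 + 1 = 31; 31−1 = 30
i=1: 30 = 3^3 + 3 (b=3); 3→4: 4^4 + 4 = 260; 260−1 = 259
i=2: 259 = 4^4 + 3 (b=4); 4→5: 5^5 + 3 = 3128; 3128−1 = 3127
i=3: 3127 = 5^5 + 2 (b=5); 5→6: 6^6 + 2 = 46658; 46658−1 = 46657
i=4: 46657 = 6^6 + 1 (b=6); 6→7: 7^7 + 1 = 823544; 823544−1 = 823543

776886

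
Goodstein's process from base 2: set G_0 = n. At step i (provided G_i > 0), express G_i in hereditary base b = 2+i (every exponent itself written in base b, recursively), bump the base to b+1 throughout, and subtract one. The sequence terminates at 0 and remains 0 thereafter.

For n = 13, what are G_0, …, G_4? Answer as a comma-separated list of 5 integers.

base 2: 13 = 2^(2 + 1) + 2^2 + 1; at 3: 3^(3 + 1) + 3^3 + 1 = 109; next = 108
base 3: 108 = 3^(3 + 1) + 3^3; at 4: 4^(4 + 1) + 4^4 = 1280; next = 1279
base 4: 1279 = 4^(4 + 1) + 3·4^3 + 3·4^2 + 3·4 + 3; at 5: 5^(5 + 1) + 3·5^3 + 3·5^2 + 3·5 + 3 = 16093; next = 16092
base 5: 16092 = 5^(5 + 1) + 3·5^3 + 3·5^2 + 3·5 + 2; at 6: 6^(6 + 1) + 3·6^3 + 3·6^2 + 3·6 + 2 = 280712; next = 280711

13, 108, 1279, 16092, 280711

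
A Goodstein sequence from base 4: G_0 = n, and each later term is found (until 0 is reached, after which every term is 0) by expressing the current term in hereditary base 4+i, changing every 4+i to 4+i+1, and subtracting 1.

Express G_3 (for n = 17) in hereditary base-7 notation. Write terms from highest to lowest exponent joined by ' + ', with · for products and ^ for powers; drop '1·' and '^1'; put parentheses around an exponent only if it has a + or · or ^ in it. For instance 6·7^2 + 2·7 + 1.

base 4: 17 = 4^2 + 1; at 5: 5^2 + 1 = 26; next = 25
base 5: 25 = 5^2; at 6: 6^2 = 36; next = 35
base 6: 35 = 5·6 + 5; at 7: 5·7 + 5 = 40; next = 39

5·7 + 4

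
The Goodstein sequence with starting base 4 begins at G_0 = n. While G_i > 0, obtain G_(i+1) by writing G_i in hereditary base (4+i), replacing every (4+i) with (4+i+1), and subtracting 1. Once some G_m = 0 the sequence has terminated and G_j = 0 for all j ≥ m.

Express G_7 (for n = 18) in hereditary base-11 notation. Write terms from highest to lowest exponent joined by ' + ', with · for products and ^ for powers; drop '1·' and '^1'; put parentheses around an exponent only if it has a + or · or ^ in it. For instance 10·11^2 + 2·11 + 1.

6·11 + 2

i=0: 18 = 4^2 + 2 (b=4); 4→5: 5^2 + 2 = 27; 27−1 = 26
i=1: 26 = 5^2 + 1 (b=5); 5→6: 6^2 + 1 = 37; 37−1 = 36
i=2: 36 = 6^2 (b=6); 6→7: 7^2 = 49; 49−1 = 48
i=3: 48 = 6·7 + 6 (b=7); 7→8: 6·8 + 6 = 54; 54−1 = 53
i=4: 53 = 6·8 + 5 (b=8); 8→9: 6·9 + 5 = 59; 59−1 = 58
i=5: 58 = 6·9 + 4 (b=9); 9→10: 6·10 + 4 = 64; 64−1 = 63
i=6: 63 = 6·10 + 3 (b=10); 10→11: 6·11 + 3 = 69; 69−1 = 68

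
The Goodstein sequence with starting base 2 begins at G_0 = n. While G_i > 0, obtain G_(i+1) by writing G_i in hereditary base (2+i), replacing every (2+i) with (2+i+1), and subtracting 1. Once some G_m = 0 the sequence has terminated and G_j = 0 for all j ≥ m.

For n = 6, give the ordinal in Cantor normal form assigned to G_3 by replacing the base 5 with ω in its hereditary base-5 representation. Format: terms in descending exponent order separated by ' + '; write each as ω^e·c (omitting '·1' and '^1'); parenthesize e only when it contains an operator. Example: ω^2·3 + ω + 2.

G_0=6  [base 2] 2^2 + 2  →[2↦3]→  3^3 + 3 = 30  −1 ⇒ G_1=29
G_1=29  [base 3] 3^3 + 2  →[3↦4]→  4^4 + 2 = 258  −1 ⇒ G_2=257
G_2=257  [base 4] 4^4 + 1  →[4↦5]→  5^5 + 1 = 3126  −1 ⇒ G_3=3125
G_3=3125  [base 5] 5^5  →[5↦6]→  6^6 = 46656  −1 ⇒ G_4=46655

ω^ω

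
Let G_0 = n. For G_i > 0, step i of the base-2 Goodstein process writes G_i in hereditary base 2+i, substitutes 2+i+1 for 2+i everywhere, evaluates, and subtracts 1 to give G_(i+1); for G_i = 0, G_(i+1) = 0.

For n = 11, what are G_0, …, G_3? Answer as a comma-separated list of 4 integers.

i=0: 11 = 2^(2 + 1) + 2 + 1 (b=2); 2→3: 3^(3 + 1) + 3 + 1 = 85; 85−1 = 84
i=1: 84 = 3^(3 + 1) + 3 (b=3); 3→4: 4^(4 + 1) + 4 = 1028; 1028−1 = 1027
i=2: 1027 = 4^(4 + 1) + 3 (b=4); 4→5: 5^(5 + 1) + 3 = 15628; 15628−1 = 15627

11, 84, 1027, 15627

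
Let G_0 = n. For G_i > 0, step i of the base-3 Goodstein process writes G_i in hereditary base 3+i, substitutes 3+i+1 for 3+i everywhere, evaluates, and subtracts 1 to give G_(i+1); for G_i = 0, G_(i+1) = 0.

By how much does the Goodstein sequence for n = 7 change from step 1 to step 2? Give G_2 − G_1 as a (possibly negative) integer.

1

base 3: 7 = 2·3 + 1; at 4: 2·4 + 1 = 9; next = 8
base 4: 8 = 2·4; at 5: 2·5 = 10; next = 9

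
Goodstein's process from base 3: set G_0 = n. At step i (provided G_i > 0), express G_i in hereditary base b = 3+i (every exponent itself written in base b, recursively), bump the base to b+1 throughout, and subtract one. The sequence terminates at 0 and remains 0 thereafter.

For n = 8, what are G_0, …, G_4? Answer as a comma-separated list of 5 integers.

base 3: 8 = 2·3 + 2; at 4: 2·4 + 2 = 10; next = 9
base 4: 9 = 2·4 + 1; at 5: 2·5 + 1 = 11; next = 10
base 5: 10 = 2·5; at 6: 2·6 = 12; next = 11
base 6: 11 = 6 + 5; at 7: 7 + 5 = 12; next = 11

8, 9, 10, 11, 11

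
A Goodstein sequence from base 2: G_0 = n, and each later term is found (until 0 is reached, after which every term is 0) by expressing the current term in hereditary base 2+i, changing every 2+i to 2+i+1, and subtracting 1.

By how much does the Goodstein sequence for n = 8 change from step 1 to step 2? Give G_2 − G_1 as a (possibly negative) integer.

G_0=8  [base 2] 2^(2 + 1)  →[2↦3]→  3^(3 + 1) = 81  −1 ⇒ G_1=80
G_1=80  [base 3] 2·3^3 + 2·3^2 + 2·3 + 2  →[3↦4]→  2·4^4 + 2·4^2 + 2·4 + 2 = 554  −1 ⇒ G_2=553

473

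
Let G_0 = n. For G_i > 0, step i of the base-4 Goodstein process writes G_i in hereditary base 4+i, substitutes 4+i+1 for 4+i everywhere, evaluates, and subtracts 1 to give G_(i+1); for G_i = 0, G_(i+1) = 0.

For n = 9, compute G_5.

11

9 —HB4→ 2·4 + 1 —bump→ 2·5 + 1 = 11 —(−1)→ 10
10 —HB5→ 2·5 —bump→ 2·6 = 12 —(−1)→ 11
11 —HB6→ 6 + 5 —bump→ 7 + 5 = 12 —(−1)→ 11
11 —HB7→ 7 + 4 —bump→ 8 + 4 = 12 —(−1)→ 11
11 —HB8→ 8 + 3 —bump→ 9 + 3 = 12 —(−1)→ 11
11 —HB9→ 9 + 2 —bump→ 10 + 2 = 12 —(−1)→ 11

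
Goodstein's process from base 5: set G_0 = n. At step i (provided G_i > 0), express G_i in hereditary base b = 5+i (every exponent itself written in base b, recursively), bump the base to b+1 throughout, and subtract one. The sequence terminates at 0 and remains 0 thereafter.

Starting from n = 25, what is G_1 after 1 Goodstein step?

base 5: 25 = 5^2; at 6: 6^2 = 36; next = 35
base 6: 35 = 5·6 + 5; at 7: 5·7 + 5 = 40; next = 39

35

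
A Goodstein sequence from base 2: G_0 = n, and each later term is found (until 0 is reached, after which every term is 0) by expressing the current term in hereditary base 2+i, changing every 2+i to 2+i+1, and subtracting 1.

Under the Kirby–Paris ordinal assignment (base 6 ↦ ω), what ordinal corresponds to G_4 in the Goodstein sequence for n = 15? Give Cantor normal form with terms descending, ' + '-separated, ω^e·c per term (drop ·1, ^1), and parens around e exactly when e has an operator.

ω^(ω + 1) + ω^ω + 1

base 2: 15 = 2^(2 + 1) + 2^2 + 2 + 1; at 3: 3^(3 + 1) + 3^3 + 3 + 1 = 112; next = 111
base 3: 111 = 3^(3 + 1) + 3^3 + 3; at 4: 4^(4 + 1) + 4^4 + 4 = 1284; next = 1283
base 4: 1283 = 4^(4 + 1) + 4^4 + 3; at 5: 5^(5 + 1) + 5^5 + 3 = 18753; next = 18752
base 5: 18752 = 5^(5 + 1) + 5^5 + 2; at 6: 6^(6 + 1) + 6^6 + 2 = 326594; next = 326593
base 6: 326593 = 6^(6 + 1) + 6^6 + 1; at 7: 7^(7 + 1) + 7^7 + 1 = 6588345; next = 6588344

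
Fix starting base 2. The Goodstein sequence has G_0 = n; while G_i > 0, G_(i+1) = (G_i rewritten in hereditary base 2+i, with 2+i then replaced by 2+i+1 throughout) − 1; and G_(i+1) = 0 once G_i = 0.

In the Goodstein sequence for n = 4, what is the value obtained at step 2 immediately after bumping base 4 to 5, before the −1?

[0] 4 ≡ 2^2 (base 2). Lift 3: 27. −1: 26.
[1] 26 ≡ 2·3^2 + 2·3 + 2 (base 3). Lift 4: 42. −1: 41.

61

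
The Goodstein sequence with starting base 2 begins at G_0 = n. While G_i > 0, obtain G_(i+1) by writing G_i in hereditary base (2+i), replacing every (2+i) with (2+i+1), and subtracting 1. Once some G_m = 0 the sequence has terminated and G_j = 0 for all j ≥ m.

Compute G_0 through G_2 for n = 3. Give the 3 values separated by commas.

3, 3, 3

[0] 3 ≡ 2 + 1 (base 2). Lift 3: 4. −1: 3.
[1] 3 ≡ 3 (base 3). Lift 4: 4. −1: 3.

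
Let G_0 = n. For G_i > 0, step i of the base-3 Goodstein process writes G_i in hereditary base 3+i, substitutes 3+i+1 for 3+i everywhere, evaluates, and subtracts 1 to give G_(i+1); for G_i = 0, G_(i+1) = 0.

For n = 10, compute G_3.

10 —HB3→ 3^2 + 1 —bump→ 4^2 + 1 = 17 —(−1)→ 16
16 —HB4→ 4^2 —bump→ 5^2 = 25 —(−1)→ 24
24 —HB5→ 4·5 + 4 —bump→ 4·6 + 4 = 28 —(−1)→ 27
27 —HB6→ 4·6 + 3 —bump→ 4·7 + 3 = 31 —(−1)→ 30

27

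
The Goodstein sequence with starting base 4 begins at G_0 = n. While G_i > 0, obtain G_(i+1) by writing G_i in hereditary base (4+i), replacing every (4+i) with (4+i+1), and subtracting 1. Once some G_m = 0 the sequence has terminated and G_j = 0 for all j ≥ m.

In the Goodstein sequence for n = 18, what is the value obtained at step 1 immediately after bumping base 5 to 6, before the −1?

G_0 = 18. HB_4(18) = 4^2 + 2. Bump = 27. G_1 = 26.
G_1 = 26. HB_5(26) = 5^2 + 1. Bump = 37. G_2 = 36.

37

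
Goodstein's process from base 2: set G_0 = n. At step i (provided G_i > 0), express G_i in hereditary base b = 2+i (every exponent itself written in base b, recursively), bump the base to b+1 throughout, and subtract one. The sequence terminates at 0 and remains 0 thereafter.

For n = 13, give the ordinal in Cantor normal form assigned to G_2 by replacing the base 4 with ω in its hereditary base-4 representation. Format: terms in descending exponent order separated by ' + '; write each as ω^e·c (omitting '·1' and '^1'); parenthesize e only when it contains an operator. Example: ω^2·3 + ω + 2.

i=0: 13 = 2^(2 + 1) + 2^2 + 1 (b=2); 2→3: 3^(3 + 1) + 3^3 + 1 = 109; 109−1 = 108
i=1: 108 = 3^(3 + 1) + 3^3 (b=3); 3→4: 4^(4 + 1) + 4^4 = 1280; 1280−1 = 1279
i=2: 1279 = 4^(4 + 1) + 3·4^3 + 3·4^2 + 3·4 + 3 (b=4); 4→5: 5^(5 + 1) + 3·5^3 + 3·5^2 + 3·5 + 3 = 16093; 16093−1 = 16092

ω^(ω + 1) + ω^3·3 + ω^2·3 + ω·3 + 3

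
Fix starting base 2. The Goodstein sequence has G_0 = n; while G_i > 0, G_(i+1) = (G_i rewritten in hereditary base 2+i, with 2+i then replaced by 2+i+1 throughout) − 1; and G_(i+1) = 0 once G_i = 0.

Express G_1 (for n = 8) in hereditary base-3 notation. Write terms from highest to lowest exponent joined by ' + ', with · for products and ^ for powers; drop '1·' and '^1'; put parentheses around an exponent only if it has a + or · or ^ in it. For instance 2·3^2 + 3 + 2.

step 0: 8 = 2^(2 + 1); sub 3 for 2: 3^(3 + 1); = 81; G_1 = 81−1 = 80
step 1: 80 = 2·3^3 + 2·3^2 + 2·3 + 2; sub 4 for 3: 2·4^4 + 2·4^2 + 2·4 + 2; = 554; G_2 = 554−1 = 553

2·3^3 + 2·3^2 + 2·3 + 2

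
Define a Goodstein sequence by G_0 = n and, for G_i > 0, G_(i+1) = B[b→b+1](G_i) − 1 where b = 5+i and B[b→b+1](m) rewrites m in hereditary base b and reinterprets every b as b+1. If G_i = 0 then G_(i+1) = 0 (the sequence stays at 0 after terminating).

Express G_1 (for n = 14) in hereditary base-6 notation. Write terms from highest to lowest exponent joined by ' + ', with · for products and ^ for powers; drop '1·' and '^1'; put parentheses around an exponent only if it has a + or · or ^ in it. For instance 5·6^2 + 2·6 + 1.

2·6 + 3

base 5: 14 = 2·5 + 4; at 6: 2·6 + 4 = 16; next = 15
base 6: 15 = 2·6 + 3; at 7: 2·7 + 3 = 17; next = 16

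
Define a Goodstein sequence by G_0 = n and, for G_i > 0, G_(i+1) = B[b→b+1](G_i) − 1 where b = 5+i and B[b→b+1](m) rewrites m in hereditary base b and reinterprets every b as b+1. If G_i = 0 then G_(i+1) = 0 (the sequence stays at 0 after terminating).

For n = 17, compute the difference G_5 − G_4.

1

step 0: 17 = 3·5 + 2; sub 6 for 5: 3·6 + 2; = 20; G_1 = 20−1 = 19
step 1: 19 = 3·6 + 1; sub 7 for 6: 3·7 + 1; = 22; G_2 = 22−1 = 21
step 2: 21 = 3·7; sub 8 for 7: 3·8; = 24; G_3 = 24−1 = 23
step 3: 23 = 2·8 + 7; sub 9 for 8: 2·9 + 7; = 25; G_4 = 25−1 = 24
step 4: 24 = 2·9 + 6; sub 10 for 9: 2·10 + 6; = 26; G_5 = 26−1 = 25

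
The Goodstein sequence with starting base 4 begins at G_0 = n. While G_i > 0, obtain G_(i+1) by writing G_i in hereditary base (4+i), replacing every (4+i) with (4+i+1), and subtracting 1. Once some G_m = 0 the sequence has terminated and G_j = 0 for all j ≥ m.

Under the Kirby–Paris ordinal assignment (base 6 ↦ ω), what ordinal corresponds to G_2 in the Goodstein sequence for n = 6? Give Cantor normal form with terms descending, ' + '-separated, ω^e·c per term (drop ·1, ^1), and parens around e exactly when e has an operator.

ω

(0) 6|_4 = 4 + 2 ↦ 5 + 2|_5 = 7 ⇒ 6
(1) 6|_5 = 5 + 1 ↦ 6 + 1|_6 = 7 ⇒ 6
(2) 6|_6 = 6 ↦ 7|_7 = 7 ⇒ 6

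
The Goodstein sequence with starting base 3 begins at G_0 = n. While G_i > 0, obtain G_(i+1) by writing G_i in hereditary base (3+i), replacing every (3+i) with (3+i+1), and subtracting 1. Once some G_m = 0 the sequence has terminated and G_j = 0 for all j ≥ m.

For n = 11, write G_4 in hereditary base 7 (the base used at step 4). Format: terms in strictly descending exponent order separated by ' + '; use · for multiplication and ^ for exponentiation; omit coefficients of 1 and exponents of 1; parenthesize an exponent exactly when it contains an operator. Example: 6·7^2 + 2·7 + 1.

i=0: 11 = 3^2 + 2 (b=3); 3→4: 4^2 + 2 = 18; 18−1 = 17
i=1: 17 = 4^2 + 1 (b=4); 4→5: 5^2 + 1 = 26; 26−1 = 25
i=2: 25 = 5^2 (b=5); 5→6: 6^2 = 36; 36−1 = 35
i=3: 35 = 5·6 + 5 (b=6); 6→7: 5·7 + 5 = 40; 40−1 = 39
i=4: 39 = 5·7 + 4 (b=7); 7→8: 5·8 + 4 = 44; 44−1 = 43

5·7 + 4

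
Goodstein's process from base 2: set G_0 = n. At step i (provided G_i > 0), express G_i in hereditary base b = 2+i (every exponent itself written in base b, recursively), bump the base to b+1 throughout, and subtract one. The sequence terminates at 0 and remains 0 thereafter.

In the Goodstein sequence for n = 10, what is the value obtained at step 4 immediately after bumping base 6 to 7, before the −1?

4215755

G_0 = 10. HB_2(10) = 2^(2 + 1) + 2. Bump = 84. G_1 = 83.
G_1 = 83. HB_3(83) = 3^(3 + 1) + 2. Bump = 1026. G_2 = 1025.
G_2 = 1025. HB_4(1025) = 4^(4 + 1) + 1. Bump = 15626. G_3 = 15625.
G_3 = 15625. HB_5(15625) = 5^(5 + 1). Bump = 279936. G_4 = 279935.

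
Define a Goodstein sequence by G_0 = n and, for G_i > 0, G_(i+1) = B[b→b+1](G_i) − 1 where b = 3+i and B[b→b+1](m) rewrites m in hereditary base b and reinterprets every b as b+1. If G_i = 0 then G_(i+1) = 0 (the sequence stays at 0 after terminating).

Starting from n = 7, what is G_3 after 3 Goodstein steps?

9

G_0=7  [base 3] 2·3 + 1  →[3↦4]→  2·4 + 1 = 9  −1 ⇒ G_1=8
G_1=8  [base 4] 2·4  →[4↦5]→  2·5 = 10  −1 ⇒ G_2=9
G_2=9  [base 5] 5 + 4  →[5↦6]→  6 + 4 = 10  −1 ⇒ G_3=9
G_3=9  [base 6] 6 + 3  →[6↦7]→  7 + 3 = 10  −1 ⇒ G_4=9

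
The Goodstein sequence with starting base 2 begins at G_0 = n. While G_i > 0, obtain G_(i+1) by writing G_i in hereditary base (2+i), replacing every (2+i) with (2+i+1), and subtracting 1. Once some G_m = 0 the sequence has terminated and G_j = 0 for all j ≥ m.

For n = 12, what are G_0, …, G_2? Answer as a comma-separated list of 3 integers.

12, 107, 1065

(0) 12|_2 = 2^(2 + 1) + 2^2 ↦ 3^(3 + 1) + 3^3|_3 = 108 ⇒ 107
(1) 107|_3 = 3^(3 + 1) + 2·3^2 + 2·3 + 2 ↦ 4^(4 + 1) + 2·4^2 + 2·4 + 2|_4 = 1066 ⇒ 1065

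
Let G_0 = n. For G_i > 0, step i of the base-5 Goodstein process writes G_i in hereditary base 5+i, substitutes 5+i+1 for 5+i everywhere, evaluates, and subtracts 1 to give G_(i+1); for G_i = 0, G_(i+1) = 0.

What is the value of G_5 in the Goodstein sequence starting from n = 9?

9

step 0: 9 = 5 + 4; sub 6 for 5: 6 + 4; = 10; G_1 = 10−1 = 9
step 1: 9 = 6 + 3; sub 7 for 6: 7 + 3; = 10; G_2 = 10−1 = 9
step 2: 9 = 7 + 2; sub 8 for 7: 8 + 2; = 10; G_3 = 10−1 = 9
step 3: 9 = 8 + 1; sub 9 for 8: 9 + 1; = 10; G_4 = 10−1 = 9
step 4: 9 = 9; sub 10 for 9: 10; = 10; G_5 = 10−1 = 9
step 5: 9 = 9; sub 11 for 10: 9; = 9; G_6 = 9−1 = 8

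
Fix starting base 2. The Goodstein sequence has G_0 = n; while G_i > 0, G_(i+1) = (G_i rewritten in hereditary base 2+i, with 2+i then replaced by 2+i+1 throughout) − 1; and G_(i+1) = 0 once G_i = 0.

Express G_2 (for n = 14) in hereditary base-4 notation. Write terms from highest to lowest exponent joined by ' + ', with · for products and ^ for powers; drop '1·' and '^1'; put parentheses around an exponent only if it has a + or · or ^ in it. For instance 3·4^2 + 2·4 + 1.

G_0=14  [base 2] 2^(2 + 1) + 2^2 + 2  →[2↦3]→  3^(3 + 1) + 3^3 + 3 = 111  −1 ⇒ G_1=110
G_1=110  [base 3] 3^(3 + 1) + 3^3 + 2  →[3↦4]→  4^(4 + 1) + 4^4 + 2 = 1282  −1 ⇒ G_2=1281

4^(4 + 1) + 4^4 + 1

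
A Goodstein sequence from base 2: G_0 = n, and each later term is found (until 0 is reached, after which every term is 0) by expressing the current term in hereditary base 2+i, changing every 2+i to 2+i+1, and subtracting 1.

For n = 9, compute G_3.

[0] 9 ≡ 2^(2 + 1) + 1 (base 2). Lift 3: 82. −1: 81.
[1] 81 ≡ 3^(3 + 1) (base 3). Lift 4: 1024. −1: 1023.
[2] 1023 ≡ 3·4^4 + 3·4^3 + 3·4^2 + 3·4 + 3 (base 4). Lift 5: 9843. −1: 9842.

9842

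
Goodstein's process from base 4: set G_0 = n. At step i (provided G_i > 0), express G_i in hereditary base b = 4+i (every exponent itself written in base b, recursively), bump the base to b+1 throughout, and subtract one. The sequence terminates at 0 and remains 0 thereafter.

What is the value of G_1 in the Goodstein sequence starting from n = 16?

[0] 16 ≡ 4^2 (base 4). Lift 5: 25. −1: 24.
[1] 24 ≡ 4·5 + 4 (base 5). Lift 6: 28. −1: 27.

24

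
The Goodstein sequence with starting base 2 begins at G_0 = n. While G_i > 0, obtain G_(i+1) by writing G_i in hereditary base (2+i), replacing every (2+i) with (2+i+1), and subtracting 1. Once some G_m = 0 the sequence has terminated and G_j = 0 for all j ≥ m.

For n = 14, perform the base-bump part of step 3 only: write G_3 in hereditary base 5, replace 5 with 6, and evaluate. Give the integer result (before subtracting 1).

326592

14 —HB2→ 2^(2 + 1) + 2^2 + 2 —bump→ 3^(3 + 1) + 3^3 + 3 = 111 —(−1)→ 110
110 —HB3→ 3^(3 + 1) + 3^3 + 2 —bump→ 4^(4 + 1) + 4^4 + 2 = 1282 —(−1)→ 1281
1281 —HB4→ 4^(4 + 1) + 4^4 + 1 —bump→ 5^(5 + 1) + 5^5 + 1 = 18751 —(−1)→ 18750
18750 —HB5→ 5^(5 + 1) + 5^5 —bump→ 6^(6 + 1) + 6^6 = 326592 —(−1)→ 326591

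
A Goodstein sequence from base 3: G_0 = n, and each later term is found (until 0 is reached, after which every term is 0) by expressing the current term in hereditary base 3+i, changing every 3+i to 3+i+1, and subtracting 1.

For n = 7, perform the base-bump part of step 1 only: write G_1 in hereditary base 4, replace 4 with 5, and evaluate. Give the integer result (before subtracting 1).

10

G_0=7  [base 3] 2·3 + 1  →[3↦4]→  2·4 + 1 = 9  −1 ⇒ G_1=8
G_1=8  [base 4] 2·4  →[4↦5]→  2·5 = 10  −1 ⇒ G_2=9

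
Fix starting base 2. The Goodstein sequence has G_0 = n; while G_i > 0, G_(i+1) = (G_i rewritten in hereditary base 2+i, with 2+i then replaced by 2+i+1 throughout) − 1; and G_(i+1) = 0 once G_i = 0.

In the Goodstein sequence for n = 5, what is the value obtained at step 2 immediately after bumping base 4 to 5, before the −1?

i=0: 5 = 2^2 + 1 (b=2); 2→3: 3^3 + 1 = 28; 28−1 = 27
i=1: 27 = 3^3 (b=3); 3→4: 4^4 = 256; 256−1 = 255
i=2: 255 = 3·4^3 + 3·4^2 + 3·4 + 3 (b=4); 4→5: 3·5^3 + 3·5^2 + 3·5 + 3 = 468; 468−1 = 467

468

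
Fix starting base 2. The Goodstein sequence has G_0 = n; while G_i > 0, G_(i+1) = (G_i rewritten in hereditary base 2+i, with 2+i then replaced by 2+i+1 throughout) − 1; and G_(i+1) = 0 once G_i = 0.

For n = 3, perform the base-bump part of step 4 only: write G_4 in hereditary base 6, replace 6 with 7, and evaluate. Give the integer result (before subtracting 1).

3 —HB2→ 2 + 1 —bump→ 3 + 1 = 4 —(−1)→ 3
3 —HB3→ 3 —bump→ 4 = 4 —(−1)→ 3
3 —HB4→ 3 —bump→ 3 = 3 —(−1)→ 2
2 —HB5→ 2 —bump→ 2 = 2 —(−1)→ 1
1 —HB6→ 1 —bump→ 1 = 1 —(−1)→ 0

1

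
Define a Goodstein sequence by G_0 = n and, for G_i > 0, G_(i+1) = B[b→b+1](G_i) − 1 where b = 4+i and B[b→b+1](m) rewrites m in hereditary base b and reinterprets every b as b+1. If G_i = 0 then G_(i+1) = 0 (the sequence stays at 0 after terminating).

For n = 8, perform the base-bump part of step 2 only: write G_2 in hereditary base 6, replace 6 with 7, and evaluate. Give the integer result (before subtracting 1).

base 4: 8 = 2·4; at 5: 2·5 = 10; next = 9
base 5: 9 = 5 + 4; at 6: 6 + 4 = 10; next = 9
base 6: 9 = 6 + 3; at 7: 7 + 3 = 10; next = 9

10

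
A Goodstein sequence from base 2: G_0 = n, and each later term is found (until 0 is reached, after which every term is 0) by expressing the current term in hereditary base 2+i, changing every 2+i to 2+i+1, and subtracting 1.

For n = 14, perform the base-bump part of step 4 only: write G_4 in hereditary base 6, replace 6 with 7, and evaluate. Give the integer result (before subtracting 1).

G_0 = 14. HB_2(14) = 2^(2 + 1) + 2^2 + 2. Bump = 111. G_1 = 110.
G_1 = 110. HB_3(110) = 3^(3 + 1) + 3^3 + 2. Bump = 1282. G_2 = 1281.
G_2 = 1281. HB_4(1281) = 4^(4 + 1) + 4^4 + 1. Bump = 18751. G_3 = 18750.
G_3 = 18750. HB_5(18750) = 5^(5 + 1) + 5^5. Bump = 326592. G_4 = 326591.
G_4 = 326591. HB_6(326591) = 6^(6 + 1) + 5·6^5 + 5·6^4 + 5·6^3 + 5·6^2 + 5·6 + 5. Bump = 5862841. G_5 = 5862840.

5862841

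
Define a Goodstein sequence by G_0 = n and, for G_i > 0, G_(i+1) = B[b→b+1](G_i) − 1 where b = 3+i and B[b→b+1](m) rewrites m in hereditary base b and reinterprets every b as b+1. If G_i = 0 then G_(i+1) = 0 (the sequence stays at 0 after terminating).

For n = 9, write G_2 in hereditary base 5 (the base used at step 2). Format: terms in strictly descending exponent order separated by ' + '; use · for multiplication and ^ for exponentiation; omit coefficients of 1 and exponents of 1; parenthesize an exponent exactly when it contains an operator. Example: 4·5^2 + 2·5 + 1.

(0) 9|_3 = 3^2 ↦ 4^2|_4 = 16 ⇒ 15
(1) 15|_4 = 3·4 + 3 ↦ 3·5 + 3|_5 = 18 ⇒ 17
(2) 17|_5 = 3·5 + 2 ↦ 3·6 + 2|_6 = 20 ⇒ 19

3·5 + 2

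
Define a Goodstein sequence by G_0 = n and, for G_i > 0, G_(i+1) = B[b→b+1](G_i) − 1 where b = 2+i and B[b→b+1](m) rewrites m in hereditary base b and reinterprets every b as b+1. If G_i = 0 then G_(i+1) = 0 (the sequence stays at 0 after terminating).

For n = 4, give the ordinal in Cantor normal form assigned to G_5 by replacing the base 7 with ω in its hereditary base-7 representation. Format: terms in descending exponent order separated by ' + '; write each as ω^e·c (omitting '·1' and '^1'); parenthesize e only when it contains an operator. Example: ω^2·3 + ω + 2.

G_0=4  [base 2] 2^2  →[2↦3]→  3^3 = 27  −1 ⇒ G_1=26
G_1=26  [base 3] 2·3^2 + 2·3 + 2  →[3↦4]→  2·4^2 + 2·4 + 2 = 42  −1 ⇒ G_2=41
G_2=41  [base 4] 2·4^2 + 2·4 + 1  →[4↦5]→  2·5^2 + 2·5 + 1 = 61  −1 ⇒ G_3=60
G_3=60  [base 5] 2·5^2 + 2·5  →[5↦6]→  2·6^2 + 2·6 = 84  −1 ⇒ G_4=83
G_4=83  [base 6] 2·6^2 + 6 + 5  →[6↦7]→  2·7^2 + 7 + 5 = 110  −1 ⇒ G_5=109
G_5=109  [base 7] 2·7^2 + 7 + 4  →[7↦8]→  2·8^2 + 8 + 4 = 140  −1 ⇒ G_6=139

ω^2·2 + ω + 4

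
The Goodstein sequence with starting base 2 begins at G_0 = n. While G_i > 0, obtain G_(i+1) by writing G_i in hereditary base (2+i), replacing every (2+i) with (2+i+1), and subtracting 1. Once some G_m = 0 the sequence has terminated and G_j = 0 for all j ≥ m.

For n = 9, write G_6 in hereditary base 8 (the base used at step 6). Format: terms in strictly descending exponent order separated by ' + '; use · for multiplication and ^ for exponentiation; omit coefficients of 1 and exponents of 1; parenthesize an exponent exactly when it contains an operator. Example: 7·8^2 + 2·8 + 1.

3·8^8 + 3·8^3 + 3·8^2 + 2·8 + 7

base 2: 9 = 2^(2 + 1) + 1; at 3: 3^(3 + 1) + 1 = 82; next = 81
base 3: 81 = 3^(3 + 1); at 4: 4^(4 + 1) = 1024; next = 1023
base 4: 1023 = 3·4^4 + 3·4^3 + 3·4^2 + 3·4 + 3; at 5: 3·5^5 + 3·5^3 + 3·5^2 + 3·5 + 3 = 9843; next = 9842
base 5: 9842 = 3·5^5 + 3·5^3 + 3·5^2 + 3·5 + 2; at 6: 3·6^6 + 3·6^3 + 3·6^2 + 3·6 + 2 = 140744; next = 140743
base 6: 140743 = 3·6^6 + 3·6^3 + 3·6^2 + 3·6 + 1; at 7: 3·7^7 + 3·7^3 + 3·7^2 + 3·7 + 1 = 2471827; next = 2471826
base 7: 2471826 = 3·7^7 + 3·7^3 + 3·7^2 + 3·7; at 8: 3·8^8 + 3·8^3 + 3·8^2 + 3·8 = 50333400; next = 50333399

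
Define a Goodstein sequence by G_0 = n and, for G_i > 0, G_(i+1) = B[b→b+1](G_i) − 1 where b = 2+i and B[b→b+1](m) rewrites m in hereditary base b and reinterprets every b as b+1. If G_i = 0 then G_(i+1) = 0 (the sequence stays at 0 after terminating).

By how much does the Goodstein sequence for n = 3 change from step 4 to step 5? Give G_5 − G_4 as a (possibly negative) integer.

3 —HB2→ 2 + 1 —bump→ 3 + 1 = 4 —(−1)→ 3
3 —HB3→ 3 —bump→ 4 = 4 —(−1)→ 3
3 —HB4→ 3 —bump→ 3 = 3 —(−1)→ 2
2 —HB5→ 2 —bump→ 2 = 2 —(−1)→ 1
1 —HB6→ 1 —bump→ 1 = 1 —(−1)→ 0

-1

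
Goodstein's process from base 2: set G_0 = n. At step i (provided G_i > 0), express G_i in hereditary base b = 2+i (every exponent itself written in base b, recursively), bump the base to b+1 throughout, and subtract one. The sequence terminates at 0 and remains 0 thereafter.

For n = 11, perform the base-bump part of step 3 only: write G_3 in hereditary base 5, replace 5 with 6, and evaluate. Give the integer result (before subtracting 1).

279938

G_0 = 11. HB_2(11) = 2^(2 + 1) + 2 + 1. Bump = 85. G_1 = 84.
G_1 = 84. HB_3(84) = 3^(3 + 1) + 3. Bump = 1028. G_2 = 1027.
G_2 = 1027. HB_4(1027) = 4^(4 + 1) + 3. Bump = 15628. G_3 = 15627.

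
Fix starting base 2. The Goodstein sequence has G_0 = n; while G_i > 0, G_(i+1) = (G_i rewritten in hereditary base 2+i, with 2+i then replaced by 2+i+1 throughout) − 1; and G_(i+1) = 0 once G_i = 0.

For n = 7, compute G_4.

46657

(0) 7|_2 = 2^2 + 2 + 1 ↦ 3^3 + 3 + 1|_3 = 31 ⇒ 30
(1) 30|_3 = 3^3 + 3 ↦ 4^4 + 4|_4 = 260 ⇒ 259
(2) 259|_4 = 4^4 + 3 ↦ 5^5 + 3|_5 = 3128 ⇒ 3127
(3) 3127|_5 = 5^5 + 2 ↦ 6^6 + 2|_6 = 46658 ⇒ 46657
(4) 46657|_6 = 6^6 + 1 ↦ 7^7 + 1|_7 = 823544 ⇒ 823543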